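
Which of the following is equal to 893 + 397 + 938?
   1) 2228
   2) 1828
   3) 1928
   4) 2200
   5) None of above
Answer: 1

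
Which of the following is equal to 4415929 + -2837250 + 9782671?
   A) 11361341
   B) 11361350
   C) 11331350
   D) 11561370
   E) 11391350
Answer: B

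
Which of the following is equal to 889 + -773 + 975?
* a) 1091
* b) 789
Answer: a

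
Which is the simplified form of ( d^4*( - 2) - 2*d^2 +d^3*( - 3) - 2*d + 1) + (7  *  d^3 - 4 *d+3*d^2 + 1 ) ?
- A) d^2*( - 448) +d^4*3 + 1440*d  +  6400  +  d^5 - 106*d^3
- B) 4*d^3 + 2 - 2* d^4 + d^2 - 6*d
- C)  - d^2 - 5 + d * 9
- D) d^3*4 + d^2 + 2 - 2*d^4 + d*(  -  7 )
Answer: B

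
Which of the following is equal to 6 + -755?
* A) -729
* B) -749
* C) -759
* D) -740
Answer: B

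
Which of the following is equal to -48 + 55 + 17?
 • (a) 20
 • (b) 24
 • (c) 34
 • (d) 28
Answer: b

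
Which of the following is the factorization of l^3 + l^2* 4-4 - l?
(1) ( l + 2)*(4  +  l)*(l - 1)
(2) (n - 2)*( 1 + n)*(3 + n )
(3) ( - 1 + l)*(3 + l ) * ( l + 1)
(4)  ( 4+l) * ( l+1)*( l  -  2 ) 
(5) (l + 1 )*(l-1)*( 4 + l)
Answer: 5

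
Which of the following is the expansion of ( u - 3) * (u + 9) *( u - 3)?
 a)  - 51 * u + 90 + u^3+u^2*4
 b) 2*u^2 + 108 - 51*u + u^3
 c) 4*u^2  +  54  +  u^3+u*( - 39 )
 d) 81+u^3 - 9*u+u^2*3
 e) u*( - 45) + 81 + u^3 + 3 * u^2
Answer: e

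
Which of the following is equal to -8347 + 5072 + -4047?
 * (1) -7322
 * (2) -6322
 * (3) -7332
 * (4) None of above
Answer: 1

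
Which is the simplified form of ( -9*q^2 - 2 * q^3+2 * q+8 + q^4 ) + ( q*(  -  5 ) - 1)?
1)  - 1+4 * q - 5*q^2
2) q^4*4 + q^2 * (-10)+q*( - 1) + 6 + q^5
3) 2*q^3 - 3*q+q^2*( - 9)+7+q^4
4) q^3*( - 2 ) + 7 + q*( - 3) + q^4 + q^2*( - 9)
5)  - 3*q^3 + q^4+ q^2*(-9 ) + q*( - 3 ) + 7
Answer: 4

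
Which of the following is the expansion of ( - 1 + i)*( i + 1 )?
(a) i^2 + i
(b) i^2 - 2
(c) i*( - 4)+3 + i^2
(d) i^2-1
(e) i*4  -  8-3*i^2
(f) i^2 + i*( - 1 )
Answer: d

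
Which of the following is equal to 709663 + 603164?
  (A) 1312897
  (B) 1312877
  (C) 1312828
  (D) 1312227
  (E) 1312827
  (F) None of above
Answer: E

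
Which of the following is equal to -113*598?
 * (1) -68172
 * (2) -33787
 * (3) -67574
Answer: 3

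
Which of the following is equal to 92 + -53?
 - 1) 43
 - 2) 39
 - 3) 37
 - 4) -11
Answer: 2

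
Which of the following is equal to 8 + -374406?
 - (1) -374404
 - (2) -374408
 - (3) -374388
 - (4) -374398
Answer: 4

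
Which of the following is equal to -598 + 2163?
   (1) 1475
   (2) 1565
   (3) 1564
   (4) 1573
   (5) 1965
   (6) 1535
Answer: 2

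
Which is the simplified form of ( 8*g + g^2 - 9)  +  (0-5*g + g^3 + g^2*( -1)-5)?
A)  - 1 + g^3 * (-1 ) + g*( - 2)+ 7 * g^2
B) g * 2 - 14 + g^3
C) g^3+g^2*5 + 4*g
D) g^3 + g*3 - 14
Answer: D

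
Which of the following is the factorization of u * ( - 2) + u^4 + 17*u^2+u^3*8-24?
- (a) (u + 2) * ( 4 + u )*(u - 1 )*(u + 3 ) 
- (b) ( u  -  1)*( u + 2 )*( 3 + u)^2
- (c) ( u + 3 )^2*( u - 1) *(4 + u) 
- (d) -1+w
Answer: a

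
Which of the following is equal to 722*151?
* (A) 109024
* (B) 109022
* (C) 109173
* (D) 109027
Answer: B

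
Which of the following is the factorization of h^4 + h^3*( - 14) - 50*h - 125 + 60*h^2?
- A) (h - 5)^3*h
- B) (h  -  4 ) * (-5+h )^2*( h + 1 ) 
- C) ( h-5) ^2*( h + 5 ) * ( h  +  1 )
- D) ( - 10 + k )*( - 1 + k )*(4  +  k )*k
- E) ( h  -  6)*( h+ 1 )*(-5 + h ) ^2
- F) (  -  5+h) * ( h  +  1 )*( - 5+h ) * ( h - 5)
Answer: F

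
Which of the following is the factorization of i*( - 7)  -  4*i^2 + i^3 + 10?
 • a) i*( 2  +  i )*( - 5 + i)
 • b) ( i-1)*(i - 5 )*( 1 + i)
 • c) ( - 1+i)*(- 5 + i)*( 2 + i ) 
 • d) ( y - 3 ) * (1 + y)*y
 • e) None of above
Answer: c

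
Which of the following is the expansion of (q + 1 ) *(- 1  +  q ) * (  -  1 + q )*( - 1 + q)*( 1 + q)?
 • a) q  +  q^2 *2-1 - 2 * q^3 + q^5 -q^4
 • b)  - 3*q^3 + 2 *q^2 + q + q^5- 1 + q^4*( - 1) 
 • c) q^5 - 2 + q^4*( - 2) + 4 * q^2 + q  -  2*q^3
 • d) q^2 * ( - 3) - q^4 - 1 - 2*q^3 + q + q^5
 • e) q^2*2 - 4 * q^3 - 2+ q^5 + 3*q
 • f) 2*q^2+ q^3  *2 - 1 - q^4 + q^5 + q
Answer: a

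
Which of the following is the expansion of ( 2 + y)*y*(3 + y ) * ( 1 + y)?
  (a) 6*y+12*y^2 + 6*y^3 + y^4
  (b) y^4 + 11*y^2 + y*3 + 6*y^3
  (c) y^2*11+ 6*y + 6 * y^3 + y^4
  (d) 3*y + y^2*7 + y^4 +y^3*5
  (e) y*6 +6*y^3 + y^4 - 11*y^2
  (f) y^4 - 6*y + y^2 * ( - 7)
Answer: c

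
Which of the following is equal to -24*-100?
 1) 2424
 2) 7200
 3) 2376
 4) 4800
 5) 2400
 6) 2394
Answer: 5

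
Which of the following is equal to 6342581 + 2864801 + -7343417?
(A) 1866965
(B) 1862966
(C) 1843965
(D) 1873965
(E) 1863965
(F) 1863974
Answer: E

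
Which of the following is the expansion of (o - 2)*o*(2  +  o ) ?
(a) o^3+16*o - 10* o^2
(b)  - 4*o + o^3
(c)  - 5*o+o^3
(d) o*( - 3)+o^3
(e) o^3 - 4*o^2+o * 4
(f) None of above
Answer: b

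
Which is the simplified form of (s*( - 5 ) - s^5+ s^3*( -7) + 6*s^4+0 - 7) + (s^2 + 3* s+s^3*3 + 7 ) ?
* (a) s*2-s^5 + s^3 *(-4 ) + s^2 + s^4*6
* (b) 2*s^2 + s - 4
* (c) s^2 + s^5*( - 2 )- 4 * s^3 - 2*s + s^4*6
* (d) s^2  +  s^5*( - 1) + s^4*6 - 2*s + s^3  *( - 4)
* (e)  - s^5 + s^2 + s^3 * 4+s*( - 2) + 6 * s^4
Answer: d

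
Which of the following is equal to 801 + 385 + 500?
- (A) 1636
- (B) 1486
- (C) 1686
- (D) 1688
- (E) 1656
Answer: C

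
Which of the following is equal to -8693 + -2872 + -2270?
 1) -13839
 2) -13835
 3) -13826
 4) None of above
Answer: 2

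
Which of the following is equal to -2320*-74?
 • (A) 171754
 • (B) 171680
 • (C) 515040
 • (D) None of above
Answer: B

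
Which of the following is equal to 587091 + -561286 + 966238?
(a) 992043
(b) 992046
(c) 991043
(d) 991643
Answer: a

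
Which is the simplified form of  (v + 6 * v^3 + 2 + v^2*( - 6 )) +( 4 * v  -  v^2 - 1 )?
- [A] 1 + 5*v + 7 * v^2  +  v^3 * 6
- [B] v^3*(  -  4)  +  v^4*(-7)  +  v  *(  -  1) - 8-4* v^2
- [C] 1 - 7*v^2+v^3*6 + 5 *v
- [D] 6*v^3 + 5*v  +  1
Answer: C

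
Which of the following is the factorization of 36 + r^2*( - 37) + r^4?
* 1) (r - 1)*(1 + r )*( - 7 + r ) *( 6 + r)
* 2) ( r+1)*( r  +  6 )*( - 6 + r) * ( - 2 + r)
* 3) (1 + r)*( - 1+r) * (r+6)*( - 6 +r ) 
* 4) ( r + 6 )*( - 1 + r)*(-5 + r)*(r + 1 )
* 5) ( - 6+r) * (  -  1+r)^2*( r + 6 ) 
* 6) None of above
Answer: 3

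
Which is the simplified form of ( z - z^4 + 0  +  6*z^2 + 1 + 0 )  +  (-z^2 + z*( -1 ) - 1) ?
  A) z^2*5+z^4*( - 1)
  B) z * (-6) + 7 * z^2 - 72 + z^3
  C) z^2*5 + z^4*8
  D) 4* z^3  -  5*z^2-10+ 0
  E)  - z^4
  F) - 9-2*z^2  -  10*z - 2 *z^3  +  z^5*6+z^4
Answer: A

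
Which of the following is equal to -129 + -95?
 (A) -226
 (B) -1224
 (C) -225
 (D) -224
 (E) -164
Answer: D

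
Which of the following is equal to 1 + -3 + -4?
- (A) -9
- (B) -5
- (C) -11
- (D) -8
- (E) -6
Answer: E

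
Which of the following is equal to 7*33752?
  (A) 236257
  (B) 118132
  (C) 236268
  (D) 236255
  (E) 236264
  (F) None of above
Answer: E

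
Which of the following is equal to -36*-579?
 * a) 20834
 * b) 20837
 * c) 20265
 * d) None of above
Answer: d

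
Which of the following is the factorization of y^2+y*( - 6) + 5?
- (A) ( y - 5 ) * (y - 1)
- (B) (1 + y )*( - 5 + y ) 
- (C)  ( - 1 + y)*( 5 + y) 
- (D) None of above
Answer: A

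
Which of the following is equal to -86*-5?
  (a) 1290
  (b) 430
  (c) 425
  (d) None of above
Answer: b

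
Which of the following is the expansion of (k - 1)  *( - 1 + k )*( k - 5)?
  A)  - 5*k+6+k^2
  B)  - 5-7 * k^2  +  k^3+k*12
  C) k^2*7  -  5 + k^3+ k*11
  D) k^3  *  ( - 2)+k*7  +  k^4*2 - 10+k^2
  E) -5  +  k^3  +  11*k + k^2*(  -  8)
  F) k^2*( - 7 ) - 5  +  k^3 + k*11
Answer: F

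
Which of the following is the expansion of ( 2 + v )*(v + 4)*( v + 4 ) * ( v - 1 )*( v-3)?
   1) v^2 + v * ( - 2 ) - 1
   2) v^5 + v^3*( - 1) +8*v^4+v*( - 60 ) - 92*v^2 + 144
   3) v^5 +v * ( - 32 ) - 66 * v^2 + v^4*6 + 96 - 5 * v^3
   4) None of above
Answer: 3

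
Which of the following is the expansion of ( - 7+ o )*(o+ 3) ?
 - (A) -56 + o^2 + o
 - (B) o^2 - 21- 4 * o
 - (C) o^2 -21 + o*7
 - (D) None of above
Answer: B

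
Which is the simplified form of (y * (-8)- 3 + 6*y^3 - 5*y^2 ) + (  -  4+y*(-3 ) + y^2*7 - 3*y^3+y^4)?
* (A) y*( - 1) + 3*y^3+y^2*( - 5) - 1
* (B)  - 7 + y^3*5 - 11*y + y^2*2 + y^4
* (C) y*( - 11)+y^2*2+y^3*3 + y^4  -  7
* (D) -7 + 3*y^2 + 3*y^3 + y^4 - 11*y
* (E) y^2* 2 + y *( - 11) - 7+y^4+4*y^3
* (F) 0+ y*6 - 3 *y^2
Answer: C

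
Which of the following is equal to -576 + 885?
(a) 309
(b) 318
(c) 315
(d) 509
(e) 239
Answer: a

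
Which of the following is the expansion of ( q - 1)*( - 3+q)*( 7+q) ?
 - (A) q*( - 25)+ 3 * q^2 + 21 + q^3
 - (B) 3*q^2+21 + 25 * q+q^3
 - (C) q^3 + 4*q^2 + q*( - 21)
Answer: A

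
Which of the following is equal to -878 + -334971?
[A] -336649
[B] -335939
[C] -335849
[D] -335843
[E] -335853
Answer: C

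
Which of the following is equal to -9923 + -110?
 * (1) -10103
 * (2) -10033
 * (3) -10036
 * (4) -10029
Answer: 2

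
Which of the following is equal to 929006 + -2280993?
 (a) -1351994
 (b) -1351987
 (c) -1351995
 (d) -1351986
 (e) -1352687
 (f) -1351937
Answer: b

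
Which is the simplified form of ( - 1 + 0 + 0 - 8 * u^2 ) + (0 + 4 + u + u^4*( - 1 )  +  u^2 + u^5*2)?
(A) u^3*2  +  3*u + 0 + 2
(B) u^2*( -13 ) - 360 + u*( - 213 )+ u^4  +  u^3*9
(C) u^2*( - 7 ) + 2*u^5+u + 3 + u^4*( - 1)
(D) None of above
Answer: C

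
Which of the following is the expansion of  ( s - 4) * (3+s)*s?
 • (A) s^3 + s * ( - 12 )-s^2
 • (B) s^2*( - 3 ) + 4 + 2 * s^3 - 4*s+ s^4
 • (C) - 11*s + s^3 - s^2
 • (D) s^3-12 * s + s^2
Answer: A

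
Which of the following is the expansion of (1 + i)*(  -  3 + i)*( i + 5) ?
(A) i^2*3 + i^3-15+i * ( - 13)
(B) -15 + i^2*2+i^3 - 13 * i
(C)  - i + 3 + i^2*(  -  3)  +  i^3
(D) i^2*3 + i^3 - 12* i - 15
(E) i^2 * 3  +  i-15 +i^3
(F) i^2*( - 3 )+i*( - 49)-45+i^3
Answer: A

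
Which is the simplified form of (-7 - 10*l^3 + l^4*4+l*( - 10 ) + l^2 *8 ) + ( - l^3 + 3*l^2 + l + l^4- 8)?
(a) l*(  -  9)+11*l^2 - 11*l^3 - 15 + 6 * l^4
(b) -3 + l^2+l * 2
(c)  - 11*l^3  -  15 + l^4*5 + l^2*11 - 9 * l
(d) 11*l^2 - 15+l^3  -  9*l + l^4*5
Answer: c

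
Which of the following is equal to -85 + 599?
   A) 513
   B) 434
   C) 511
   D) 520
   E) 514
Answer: E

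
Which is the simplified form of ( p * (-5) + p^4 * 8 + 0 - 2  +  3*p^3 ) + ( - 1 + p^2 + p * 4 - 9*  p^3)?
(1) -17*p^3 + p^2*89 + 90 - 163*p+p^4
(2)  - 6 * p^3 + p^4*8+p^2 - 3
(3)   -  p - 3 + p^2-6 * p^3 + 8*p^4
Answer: 3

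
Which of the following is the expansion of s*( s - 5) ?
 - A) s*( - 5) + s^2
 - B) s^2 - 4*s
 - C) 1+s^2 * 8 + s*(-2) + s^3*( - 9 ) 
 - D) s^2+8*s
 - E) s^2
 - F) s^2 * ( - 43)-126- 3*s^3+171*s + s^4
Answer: A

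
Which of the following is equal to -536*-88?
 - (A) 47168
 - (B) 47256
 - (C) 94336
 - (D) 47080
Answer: A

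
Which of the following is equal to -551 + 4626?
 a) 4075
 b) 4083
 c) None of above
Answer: a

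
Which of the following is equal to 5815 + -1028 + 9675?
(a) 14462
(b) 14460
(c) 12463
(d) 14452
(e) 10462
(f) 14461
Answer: a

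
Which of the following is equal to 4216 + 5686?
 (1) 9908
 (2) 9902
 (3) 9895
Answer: 2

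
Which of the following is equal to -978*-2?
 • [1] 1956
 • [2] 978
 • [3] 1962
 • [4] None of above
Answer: 1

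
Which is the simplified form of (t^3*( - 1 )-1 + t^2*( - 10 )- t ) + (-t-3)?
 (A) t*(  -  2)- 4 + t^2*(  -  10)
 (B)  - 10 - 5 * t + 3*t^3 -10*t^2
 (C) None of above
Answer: C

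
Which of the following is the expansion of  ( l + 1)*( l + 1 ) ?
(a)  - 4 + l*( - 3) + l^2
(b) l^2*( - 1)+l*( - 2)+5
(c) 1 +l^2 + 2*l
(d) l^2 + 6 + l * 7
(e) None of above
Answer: c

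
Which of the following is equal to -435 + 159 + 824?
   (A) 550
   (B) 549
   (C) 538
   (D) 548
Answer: D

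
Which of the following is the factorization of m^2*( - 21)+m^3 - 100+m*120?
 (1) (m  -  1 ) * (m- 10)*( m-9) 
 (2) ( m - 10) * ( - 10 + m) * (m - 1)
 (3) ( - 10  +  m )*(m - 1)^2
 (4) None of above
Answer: 2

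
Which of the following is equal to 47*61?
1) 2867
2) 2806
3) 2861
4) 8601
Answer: 1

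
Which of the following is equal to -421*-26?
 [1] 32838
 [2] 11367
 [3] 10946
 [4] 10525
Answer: 3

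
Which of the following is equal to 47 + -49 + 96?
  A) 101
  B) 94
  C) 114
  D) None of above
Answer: B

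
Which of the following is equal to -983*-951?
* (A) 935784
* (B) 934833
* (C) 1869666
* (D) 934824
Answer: B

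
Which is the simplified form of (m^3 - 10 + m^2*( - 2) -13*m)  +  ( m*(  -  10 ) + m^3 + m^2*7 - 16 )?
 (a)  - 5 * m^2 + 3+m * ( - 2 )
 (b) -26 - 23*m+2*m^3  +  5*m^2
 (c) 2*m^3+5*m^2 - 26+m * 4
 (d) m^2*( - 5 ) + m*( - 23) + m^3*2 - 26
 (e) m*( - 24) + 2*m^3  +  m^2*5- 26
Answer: b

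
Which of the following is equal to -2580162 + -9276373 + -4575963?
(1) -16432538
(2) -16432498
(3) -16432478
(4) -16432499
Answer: 2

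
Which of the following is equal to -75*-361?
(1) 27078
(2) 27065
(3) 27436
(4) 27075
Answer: 4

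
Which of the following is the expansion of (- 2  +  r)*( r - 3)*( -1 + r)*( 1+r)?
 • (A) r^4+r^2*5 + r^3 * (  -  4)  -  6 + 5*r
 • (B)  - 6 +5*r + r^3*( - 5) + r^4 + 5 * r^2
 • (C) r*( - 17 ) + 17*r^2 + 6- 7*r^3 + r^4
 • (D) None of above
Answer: B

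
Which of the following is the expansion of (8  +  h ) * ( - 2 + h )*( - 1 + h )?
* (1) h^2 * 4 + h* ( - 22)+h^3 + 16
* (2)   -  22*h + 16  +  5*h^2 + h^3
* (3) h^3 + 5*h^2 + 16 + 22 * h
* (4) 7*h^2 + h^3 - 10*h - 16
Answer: 2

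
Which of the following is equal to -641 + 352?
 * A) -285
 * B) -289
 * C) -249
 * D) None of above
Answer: B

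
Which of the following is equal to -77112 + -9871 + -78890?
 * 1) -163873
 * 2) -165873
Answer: 2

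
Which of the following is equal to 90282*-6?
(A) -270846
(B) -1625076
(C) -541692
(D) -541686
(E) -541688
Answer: C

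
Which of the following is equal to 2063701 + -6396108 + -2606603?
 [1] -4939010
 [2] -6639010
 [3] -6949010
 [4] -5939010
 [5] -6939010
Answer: 5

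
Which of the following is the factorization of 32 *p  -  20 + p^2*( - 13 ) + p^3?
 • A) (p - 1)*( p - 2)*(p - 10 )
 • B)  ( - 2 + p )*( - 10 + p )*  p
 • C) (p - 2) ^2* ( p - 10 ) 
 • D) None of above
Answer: A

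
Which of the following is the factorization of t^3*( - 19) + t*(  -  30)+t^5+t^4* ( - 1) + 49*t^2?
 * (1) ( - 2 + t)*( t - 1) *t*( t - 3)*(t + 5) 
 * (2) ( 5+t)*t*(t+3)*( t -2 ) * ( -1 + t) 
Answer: 1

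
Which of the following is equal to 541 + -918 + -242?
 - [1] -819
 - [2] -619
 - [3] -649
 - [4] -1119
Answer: 2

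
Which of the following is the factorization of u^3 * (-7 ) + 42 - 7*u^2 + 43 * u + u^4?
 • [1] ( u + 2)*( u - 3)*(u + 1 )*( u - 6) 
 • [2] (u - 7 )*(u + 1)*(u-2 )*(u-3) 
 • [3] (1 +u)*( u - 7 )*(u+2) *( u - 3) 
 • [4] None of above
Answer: 3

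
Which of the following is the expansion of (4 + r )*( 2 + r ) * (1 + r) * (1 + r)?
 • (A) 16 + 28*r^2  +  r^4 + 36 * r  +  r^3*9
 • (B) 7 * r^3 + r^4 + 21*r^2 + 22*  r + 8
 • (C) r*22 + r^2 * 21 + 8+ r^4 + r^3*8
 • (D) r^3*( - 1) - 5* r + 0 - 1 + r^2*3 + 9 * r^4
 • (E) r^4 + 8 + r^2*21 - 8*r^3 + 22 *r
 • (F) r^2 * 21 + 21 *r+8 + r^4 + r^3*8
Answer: C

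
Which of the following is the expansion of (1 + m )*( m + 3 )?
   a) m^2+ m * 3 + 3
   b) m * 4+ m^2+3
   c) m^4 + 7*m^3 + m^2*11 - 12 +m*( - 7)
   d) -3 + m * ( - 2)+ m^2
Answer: b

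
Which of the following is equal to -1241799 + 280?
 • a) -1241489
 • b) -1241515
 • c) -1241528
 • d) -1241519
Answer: d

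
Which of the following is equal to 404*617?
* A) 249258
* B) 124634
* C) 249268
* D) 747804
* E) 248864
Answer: C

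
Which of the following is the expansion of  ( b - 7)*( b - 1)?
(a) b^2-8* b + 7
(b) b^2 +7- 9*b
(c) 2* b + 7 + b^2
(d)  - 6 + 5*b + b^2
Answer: a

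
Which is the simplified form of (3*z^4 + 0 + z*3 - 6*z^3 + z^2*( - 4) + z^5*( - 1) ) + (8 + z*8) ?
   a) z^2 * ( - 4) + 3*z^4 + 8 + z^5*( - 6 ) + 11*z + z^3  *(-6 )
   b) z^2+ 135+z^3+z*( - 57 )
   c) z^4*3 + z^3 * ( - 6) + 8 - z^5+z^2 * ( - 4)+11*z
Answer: c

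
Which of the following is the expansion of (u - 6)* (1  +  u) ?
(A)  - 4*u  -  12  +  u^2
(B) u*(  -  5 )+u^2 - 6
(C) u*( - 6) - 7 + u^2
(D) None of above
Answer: B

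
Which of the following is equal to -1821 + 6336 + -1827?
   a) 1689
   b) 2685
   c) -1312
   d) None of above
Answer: d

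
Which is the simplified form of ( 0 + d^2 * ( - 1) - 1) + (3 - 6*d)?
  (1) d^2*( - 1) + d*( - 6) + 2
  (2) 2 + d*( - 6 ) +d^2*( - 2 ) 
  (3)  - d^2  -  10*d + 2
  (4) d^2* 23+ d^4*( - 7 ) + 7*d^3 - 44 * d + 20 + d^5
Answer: 1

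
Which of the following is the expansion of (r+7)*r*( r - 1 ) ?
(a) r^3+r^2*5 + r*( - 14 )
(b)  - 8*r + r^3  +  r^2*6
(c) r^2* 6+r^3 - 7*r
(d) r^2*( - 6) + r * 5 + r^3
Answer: c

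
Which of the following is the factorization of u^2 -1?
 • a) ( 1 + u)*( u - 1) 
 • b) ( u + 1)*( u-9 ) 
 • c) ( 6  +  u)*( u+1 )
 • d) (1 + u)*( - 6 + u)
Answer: a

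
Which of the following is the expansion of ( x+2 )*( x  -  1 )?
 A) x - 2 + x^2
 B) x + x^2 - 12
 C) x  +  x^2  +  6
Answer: A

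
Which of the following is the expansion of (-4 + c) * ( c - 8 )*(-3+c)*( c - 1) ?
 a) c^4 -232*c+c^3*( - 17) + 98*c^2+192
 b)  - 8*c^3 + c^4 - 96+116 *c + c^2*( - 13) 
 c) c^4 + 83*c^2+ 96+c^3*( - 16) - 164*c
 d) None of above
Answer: c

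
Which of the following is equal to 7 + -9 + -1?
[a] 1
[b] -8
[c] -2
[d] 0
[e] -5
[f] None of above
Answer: f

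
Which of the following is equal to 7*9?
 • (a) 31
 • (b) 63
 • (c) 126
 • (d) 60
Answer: b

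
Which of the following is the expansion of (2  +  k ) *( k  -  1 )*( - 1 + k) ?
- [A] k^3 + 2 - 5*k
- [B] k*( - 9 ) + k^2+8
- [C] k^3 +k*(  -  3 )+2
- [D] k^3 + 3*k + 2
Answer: C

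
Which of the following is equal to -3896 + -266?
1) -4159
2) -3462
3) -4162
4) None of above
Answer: 3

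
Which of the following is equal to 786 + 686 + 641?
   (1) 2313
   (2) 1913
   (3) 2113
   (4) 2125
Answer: 3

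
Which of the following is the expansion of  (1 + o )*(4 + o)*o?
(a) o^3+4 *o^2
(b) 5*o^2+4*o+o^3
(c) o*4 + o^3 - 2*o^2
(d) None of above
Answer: b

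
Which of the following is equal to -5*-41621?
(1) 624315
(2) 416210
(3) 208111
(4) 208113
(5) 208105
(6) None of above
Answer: 5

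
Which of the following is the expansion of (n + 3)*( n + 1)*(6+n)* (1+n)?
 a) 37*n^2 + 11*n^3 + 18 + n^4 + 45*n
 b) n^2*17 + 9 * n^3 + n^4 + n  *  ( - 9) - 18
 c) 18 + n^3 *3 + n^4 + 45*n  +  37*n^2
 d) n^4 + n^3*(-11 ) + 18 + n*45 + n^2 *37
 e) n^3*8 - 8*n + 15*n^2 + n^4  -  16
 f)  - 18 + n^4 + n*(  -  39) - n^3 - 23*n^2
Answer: a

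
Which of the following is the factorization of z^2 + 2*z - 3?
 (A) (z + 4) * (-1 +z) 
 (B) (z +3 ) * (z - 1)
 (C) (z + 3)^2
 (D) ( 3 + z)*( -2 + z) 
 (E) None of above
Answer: B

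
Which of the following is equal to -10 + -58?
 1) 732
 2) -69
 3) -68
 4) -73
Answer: 3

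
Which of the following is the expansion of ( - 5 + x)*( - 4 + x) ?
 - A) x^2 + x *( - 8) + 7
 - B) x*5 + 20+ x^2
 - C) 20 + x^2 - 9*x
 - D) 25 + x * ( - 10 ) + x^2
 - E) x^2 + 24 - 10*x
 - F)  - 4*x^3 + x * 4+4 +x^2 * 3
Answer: C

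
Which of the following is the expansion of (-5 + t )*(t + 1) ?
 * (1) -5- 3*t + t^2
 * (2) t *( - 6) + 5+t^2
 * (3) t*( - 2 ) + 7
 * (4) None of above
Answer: 4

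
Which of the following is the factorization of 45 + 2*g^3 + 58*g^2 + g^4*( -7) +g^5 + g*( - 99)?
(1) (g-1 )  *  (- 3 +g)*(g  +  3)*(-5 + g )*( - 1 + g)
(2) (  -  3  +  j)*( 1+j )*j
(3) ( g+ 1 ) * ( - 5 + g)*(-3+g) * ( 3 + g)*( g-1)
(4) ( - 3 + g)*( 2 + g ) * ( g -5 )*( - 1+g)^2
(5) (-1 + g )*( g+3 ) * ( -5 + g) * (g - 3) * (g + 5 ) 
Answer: 1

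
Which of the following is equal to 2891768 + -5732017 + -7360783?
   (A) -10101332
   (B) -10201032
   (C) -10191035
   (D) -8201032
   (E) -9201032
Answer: B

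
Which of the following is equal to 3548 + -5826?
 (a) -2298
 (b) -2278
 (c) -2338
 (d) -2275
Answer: b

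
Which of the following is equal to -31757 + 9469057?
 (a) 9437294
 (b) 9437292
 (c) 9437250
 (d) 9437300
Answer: d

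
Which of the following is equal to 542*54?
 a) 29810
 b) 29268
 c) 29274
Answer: b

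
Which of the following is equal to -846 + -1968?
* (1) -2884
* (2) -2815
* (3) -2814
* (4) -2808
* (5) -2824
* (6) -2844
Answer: 3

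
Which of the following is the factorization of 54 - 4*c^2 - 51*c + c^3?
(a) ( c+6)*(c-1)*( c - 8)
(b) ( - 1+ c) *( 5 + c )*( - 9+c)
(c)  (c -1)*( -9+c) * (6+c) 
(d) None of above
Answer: c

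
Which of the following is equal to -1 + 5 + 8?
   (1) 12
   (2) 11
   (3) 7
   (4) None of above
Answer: 1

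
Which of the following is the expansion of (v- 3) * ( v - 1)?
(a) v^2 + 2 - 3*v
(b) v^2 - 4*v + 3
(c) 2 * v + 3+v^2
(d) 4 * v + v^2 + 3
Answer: b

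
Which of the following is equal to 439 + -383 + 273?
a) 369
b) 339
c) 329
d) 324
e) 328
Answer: c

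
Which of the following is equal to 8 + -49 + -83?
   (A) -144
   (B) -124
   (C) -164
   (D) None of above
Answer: B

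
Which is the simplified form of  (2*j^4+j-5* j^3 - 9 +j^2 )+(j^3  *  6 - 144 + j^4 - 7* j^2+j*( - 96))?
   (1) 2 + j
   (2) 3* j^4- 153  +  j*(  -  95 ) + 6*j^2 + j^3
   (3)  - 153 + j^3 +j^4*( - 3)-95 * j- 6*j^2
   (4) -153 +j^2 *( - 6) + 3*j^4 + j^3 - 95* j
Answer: 4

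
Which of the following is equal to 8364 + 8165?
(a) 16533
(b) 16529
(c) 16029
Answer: b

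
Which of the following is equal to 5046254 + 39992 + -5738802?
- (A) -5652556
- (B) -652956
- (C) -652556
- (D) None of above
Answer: C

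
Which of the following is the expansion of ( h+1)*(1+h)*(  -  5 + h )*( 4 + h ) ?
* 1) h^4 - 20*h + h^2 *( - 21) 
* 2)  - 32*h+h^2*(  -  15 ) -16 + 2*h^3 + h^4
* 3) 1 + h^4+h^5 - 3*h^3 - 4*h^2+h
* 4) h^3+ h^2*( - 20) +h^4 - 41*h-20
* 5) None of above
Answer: 5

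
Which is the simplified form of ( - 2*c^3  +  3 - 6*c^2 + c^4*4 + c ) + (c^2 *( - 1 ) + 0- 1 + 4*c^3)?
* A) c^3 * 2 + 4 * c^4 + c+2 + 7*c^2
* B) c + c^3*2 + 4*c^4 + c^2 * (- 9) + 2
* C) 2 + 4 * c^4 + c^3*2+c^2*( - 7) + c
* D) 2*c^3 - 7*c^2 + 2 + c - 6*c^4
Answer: C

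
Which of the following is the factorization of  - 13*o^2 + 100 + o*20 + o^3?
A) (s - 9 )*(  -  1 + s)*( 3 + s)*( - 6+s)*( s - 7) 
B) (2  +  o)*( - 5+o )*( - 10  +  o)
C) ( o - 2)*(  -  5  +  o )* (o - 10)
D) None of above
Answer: B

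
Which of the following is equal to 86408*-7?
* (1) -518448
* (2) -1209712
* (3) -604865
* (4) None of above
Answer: 4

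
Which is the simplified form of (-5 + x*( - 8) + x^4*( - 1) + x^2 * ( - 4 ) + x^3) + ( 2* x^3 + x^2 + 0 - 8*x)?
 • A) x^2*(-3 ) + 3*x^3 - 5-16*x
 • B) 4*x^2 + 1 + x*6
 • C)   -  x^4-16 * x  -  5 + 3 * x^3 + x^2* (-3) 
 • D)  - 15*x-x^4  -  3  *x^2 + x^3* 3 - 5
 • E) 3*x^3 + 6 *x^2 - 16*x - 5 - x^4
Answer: C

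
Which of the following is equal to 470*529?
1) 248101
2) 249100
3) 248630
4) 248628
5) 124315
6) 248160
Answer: 3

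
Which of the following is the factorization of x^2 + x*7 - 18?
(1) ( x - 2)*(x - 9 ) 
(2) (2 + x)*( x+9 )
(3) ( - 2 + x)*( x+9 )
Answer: 3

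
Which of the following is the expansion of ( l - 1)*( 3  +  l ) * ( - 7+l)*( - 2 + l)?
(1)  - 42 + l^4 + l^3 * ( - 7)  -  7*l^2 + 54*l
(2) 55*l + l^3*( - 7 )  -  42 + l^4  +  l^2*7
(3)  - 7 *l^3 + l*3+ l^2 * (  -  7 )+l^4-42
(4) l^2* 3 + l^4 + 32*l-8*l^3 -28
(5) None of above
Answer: 5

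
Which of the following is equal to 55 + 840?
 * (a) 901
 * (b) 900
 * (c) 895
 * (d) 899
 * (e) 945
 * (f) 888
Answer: c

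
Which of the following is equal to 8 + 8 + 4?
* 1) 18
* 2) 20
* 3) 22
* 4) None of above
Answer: 2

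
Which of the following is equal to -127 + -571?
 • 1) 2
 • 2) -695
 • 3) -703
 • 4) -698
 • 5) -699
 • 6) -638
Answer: 4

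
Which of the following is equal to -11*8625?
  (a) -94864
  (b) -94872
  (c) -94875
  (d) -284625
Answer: c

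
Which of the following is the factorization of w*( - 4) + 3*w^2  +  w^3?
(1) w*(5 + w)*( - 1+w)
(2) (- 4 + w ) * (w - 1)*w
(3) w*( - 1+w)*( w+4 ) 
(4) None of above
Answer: 3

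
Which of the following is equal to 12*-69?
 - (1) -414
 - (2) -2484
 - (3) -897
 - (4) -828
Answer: 4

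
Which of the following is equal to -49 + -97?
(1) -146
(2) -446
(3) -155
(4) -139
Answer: 1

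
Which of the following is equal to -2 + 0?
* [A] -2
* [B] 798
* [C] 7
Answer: A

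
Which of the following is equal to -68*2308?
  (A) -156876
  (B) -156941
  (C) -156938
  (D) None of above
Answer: D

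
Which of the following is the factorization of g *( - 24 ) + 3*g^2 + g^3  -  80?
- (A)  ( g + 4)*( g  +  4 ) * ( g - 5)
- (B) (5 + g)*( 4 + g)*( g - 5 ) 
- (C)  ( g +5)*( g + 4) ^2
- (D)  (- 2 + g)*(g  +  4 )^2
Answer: A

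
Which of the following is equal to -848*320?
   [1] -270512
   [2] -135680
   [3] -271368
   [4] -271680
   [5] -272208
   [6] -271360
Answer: 6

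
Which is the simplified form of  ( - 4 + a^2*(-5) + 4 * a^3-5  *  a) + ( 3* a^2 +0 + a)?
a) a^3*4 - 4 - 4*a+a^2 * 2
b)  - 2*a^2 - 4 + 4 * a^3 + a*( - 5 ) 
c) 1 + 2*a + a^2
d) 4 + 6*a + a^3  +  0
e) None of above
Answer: e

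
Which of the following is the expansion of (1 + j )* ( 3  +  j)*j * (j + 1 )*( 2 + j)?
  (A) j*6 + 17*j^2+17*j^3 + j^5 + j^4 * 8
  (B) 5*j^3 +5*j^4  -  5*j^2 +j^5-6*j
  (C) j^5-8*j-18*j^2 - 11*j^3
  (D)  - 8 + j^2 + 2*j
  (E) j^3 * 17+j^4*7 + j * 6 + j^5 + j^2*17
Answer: E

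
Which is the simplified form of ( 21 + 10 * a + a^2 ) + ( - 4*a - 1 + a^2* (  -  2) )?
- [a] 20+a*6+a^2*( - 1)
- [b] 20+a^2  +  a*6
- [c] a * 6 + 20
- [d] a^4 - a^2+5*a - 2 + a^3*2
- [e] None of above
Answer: a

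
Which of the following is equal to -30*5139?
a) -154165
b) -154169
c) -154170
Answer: c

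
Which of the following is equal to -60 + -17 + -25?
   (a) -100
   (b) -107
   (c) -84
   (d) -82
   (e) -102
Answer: e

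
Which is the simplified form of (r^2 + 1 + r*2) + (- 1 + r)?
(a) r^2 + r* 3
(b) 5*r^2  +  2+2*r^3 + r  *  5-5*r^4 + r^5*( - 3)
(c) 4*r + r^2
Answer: a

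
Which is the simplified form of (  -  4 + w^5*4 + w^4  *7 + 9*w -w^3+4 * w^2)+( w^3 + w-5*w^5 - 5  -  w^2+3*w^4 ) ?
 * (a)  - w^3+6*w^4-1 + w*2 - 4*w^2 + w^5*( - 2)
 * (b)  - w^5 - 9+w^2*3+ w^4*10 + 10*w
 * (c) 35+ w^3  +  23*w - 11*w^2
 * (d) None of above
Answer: b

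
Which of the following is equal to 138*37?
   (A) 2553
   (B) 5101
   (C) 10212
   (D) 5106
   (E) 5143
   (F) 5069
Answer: D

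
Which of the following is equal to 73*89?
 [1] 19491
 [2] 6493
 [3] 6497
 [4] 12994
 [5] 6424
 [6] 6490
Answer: 3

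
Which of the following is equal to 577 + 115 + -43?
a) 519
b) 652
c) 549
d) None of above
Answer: d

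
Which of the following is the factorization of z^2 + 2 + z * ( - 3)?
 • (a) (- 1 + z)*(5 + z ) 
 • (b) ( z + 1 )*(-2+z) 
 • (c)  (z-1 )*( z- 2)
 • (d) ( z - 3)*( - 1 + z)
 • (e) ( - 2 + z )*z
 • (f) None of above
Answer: c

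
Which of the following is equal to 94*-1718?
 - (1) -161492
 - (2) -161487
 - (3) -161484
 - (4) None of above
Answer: 1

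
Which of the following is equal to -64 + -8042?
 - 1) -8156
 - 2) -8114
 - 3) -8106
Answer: 3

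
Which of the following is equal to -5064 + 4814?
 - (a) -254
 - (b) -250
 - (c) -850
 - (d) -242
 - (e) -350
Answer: b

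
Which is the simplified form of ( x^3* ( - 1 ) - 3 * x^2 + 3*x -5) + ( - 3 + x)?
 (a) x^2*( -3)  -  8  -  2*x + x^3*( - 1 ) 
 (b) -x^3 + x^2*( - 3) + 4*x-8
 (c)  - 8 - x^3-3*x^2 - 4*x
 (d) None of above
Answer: b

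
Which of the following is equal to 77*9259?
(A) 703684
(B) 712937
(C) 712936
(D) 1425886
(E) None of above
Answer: E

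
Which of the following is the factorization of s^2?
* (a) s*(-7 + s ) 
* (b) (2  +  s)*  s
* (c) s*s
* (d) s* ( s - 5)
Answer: c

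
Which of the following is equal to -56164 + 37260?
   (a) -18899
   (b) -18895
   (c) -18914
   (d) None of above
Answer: d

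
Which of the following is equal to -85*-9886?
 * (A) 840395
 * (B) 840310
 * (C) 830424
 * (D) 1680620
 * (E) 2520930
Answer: B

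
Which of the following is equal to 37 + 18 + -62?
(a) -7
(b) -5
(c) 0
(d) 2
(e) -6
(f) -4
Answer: a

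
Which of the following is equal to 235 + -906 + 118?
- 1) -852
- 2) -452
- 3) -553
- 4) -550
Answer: 3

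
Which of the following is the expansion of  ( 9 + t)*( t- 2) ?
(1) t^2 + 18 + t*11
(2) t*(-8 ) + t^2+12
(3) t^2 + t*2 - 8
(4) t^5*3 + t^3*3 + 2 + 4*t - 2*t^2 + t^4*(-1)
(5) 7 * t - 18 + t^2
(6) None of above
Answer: 5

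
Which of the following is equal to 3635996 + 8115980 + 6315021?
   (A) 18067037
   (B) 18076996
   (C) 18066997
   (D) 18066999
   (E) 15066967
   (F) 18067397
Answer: C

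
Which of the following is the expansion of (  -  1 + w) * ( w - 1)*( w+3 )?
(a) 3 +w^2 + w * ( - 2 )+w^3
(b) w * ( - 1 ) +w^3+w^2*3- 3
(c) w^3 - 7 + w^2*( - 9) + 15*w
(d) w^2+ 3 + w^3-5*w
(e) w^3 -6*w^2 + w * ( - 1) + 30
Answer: d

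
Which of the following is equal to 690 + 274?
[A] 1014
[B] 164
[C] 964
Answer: C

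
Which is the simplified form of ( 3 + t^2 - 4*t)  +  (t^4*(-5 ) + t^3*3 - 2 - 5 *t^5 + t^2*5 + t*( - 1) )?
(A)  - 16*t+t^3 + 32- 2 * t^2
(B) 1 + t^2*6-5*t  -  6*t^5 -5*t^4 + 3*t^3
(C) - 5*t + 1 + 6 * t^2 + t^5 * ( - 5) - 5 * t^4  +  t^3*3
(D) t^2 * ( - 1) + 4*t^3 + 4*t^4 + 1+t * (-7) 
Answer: C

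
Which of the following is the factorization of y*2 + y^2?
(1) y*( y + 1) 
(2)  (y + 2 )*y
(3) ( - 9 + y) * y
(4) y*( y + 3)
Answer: 2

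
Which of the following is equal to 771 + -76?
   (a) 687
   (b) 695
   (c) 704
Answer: b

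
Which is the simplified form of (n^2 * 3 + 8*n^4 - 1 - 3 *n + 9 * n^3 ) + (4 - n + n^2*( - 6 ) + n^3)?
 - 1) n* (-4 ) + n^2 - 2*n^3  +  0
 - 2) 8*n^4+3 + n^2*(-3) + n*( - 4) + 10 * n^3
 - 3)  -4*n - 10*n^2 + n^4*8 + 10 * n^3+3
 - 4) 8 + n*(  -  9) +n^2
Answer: 2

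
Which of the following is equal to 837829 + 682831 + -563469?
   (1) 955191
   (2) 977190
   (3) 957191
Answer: 3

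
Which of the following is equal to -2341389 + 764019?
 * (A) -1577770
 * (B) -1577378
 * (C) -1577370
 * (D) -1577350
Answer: C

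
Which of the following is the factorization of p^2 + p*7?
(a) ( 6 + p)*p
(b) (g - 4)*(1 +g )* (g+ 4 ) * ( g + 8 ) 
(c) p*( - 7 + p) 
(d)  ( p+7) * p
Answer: d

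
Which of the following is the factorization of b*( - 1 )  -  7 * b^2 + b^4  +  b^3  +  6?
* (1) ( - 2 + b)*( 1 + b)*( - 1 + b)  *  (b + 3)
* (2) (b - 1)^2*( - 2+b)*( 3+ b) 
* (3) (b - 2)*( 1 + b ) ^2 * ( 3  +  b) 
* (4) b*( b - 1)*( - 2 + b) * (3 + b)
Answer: 1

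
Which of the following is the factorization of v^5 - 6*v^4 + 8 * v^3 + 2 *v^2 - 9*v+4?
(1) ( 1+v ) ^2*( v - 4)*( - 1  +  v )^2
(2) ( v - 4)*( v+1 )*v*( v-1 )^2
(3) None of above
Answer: 3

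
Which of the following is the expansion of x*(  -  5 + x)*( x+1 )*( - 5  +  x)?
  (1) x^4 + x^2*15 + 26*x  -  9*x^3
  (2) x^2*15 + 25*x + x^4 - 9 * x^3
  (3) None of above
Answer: 2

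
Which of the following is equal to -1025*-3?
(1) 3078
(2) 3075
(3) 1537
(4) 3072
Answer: 2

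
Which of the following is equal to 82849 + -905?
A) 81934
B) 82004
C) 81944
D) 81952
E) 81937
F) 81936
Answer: C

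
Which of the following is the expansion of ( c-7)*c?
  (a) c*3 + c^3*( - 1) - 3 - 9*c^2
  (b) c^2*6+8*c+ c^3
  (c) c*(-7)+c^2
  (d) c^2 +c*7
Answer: c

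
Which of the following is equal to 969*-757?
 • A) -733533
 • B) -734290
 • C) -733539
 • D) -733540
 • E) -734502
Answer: A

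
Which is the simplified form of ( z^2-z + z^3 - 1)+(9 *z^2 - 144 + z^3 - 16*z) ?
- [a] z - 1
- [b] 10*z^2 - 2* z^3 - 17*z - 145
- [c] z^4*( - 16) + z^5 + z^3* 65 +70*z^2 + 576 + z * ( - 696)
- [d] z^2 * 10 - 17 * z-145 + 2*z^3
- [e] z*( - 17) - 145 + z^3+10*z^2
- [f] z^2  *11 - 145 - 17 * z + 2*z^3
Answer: d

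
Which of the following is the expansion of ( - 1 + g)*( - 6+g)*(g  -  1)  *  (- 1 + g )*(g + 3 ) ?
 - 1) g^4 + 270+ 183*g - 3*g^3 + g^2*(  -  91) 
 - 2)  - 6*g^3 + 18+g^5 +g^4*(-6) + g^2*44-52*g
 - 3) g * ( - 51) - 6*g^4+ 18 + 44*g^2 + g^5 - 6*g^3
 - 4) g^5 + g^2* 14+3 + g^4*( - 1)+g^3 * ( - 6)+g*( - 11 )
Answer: 3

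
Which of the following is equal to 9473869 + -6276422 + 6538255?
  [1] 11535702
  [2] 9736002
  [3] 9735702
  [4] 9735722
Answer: 3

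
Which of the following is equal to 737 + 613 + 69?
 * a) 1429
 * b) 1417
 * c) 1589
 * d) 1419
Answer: d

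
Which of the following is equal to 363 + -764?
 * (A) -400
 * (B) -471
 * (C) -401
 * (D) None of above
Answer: C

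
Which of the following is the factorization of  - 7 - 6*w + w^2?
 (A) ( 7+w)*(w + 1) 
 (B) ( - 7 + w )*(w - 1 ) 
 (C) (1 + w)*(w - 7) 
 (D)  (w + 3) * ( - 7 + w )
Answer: C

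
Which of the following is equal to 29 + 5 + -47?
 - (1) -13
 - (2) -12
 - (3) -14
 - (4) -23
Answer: 1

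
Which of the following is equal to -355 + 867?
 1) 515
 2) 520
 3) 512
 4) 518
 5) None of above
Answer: 3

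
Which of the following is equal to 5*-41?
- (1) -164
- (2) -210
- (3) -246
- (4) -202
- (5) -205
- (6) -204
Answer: 5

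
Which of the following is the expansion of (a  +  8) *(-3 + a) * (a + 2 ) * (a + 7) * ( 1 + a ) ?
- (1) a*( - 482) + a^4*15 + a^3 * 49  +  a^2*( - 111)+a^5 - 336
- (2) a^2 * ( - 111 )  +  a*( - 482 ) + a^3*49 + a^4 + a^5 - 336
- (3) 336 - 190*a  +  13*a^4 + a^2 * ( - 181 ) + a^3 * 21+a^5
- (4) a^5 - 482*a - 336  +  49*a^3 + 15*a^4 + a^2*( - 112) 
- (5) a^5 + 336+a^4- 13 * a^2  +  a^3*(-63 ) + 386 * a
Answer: 1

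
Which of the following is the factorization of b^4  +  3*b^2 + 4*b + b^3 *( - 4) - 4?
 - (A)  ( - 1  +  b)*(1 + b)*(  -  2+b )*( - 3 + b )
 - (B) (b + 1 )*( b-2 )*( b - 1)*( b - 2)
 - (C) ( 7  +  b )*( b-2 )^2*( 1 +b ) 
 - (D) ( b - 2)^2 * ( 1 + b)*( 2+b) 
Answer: B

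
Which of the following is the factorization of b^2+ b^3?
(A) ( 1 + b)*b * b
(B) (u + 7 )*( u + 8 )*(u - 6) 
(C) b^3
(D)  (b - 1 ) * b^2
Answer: A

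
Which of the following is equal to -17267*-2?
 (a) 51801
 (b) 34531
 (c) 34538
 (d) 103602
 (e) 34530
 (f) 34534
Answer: f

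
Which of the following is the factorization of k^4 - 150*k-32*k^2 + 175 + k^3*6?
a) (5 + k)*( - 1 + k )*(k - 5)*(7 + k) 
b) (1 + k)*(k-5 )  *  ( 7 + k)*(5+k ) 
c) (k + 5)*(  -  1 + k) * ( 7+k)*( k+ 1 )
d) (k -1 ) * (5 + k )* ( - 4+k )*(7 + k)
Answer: a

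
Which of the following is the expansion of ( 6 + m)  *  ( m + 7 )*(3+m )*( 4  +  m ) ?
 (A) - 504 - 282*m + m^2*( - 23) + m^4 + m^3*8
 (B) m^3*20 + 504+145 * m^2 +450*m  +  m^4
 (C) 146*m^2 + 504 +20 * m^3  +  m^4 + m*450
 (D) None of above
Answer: B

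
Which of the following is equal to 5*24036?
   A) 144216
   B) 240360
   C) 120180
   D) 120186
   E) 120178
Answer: C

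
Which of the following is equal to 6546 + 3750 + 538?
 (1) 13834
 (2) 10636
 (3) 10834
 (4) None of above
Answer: 3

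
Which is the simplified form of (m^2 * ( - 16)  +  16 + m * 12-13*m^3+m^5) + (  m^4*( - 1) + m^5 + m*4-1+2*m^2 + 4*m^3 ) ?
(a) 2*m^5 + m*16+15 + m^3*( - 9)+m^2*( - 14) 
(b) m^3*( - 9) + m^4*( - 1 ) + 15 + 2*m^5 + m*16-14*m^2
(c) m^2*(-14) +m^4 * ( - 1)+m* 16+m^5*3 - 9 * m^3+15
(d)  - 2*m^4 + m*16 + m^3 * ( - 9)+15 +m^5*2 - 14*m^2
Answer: b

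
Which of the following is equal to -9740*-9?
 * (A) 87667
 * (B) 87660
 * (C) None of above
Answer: B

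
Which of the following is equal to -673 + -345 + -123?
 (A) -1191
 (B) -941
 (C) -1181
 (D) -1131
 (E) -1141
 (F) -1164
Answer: E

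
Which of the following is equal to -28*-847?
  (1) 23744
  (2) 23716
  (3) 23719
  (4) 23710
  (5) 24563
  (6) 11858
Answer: 2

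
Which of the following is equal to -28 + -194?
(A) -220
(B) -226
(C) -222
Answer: C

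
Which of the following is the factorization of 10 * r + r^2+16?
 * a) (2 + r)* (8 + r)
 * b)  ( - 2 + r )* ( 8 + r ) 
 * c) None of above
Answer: a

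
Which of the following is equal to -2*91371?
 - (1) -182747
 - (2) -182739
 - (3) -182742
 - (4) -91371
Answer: 3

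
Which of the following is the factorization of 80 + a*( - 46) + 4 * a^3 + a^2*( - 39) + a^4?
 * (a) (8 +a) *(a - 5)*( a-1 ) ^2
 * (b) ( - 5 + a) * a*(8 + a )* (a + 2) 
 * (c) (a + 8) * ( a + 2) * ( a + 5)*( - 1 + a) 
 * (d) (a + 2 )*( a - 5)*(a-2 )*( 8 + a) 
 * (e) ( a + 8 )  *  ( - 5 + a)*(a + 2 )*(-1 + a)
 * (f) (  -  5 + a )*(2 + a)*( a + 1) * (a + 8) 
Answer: e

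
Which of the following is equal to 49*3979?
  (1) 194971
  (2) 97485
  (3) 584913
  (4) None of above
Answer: 1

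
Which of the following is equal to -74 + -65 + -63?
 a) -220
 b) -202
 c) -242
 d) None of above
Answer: b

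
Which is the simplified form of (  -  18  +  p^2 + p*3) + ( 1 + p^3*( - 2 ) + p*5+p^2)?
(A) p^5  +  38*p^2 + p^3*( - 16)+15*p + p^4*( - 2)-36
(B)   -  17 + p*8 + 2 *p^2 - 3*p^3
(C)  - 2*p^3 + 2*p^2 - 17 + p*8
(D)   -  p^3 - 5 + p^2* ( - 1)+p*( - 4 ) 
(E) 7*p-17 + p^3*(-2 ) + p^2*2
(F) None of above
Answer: C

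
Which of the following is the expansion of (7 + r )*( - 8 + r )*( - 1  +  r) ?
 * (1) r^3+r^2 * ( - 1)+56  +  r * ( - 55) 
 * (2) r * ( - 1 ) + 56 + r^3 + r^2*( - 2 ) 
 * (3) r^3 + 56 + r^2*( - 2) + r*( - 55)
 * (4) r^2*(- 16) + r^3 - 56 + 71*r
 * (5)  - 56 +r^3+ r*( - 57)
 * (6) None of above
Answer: 3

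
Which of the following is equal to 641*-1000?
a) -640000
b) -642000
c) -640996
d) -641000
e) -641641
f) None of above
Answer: d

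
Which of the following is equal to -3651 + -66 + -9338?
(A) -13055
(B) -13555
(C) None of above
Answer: A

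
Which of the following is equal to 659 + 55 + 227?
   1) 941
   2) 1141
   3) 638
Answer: 1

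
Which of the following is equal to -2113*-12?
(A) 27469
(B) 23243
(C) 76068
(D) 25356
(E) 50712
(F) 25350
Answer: D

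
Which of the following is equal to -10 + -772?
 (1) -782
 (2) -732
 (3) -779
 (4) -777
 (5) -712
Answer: 1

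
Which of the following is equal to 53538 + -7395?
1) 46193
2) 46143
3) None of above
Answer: 2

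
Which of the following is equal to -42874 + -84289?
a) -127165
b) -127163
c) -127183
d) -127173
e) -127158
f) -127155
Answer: b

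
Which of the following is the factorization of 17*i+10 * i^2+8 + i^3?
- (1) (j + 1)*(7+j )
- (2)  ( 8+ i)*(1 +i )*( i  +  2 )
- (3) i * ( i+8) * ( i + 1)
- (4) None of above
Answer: 4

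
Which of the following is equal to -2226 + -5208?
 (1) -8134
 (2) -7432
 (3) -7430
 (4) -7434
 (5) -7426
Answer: 4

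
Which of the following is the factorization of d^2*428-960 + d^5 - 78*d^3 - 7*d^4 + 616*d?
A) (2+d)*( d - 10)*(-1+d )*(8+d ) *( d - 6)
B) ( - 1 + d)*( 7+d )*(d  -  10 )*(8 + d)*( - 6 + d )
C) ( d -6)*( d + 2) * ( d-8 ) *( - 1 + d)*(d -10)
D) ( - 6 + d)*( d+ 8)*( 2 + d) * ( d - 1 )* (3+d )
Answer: A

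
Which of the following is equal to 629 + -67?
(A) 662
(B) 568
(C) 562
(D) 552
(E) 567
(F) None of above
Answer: C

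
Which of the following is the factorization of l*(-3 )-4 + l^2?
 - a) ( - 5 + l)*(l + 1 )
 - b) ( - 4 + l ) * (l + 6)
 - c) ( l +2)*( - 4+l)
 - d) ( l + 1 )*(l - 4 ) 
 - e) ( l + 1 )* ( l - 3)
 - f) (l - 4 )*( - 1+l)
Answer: d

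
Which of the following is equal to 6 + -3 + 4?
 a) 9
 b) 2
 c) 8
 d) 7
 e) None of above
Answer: d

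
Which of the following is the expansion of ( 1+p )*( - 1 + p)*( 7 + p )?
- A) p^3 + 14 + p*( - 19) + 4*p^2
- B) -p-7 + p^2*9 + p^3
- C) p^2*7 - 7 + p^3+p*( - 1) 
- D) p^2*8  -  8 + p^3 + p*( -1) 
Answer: C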